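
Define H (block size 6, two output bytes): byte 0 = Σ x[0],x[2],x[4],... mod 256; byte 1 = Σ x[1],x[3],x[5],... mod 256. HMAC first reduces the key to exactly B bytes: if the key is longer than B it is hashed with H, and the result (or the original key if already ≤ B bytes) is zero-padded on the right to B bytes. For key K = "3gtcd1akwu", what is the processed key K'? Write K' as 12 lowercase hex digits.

e3db00000000

|K| = 10 > B = 6, so first hash the key.
H(K): even-index sum = 483 mod 256 = 227; odd-index sum = 475 mod 256 = 219 → e3 db.
Zero-pad H(K) = e3 db to 6 bytes: K' = e3 db 00 00 00 00.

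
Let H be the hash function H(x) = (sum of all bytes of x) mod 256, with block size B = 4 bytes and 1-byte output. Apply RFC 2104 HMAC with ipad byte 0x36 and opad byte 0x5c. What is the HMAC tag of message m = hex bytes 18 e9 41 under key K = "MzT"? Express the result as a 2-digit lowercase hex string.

3c

Key "MzT" = 4d 7a 54 is 3 bytes ≤ B = 4; zero-pad to 4 bytes: K' = 4d 7a 54 00.
K' ⊕ ipad = 7b 4c 62 36.  K' ⊕ opad = 11 26 08 5c.
Inner input = (K'⊕ipad) ∥ m = 7b 4c 62 36 ∥ 18 e9 41.
Inner hash: sum = 123+76+98+54+24+233+65 = 673; mod 256 = 161 → a1.
Outer input = (K'⊕opad) ∥ inner = 11 26 08 5c ∥ a1.
Outer hash (tag): sum = 17+38+8+92+161 = 316; mod 256 = 60 → 3c.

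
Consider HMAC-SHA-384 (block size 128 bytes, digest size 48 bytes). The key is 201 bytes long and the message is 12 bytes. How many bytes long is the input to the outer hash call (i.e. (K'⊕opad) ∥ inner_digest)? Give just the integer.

176

Key is 201 > 128 bytes, so it is hashed to 48 bytes then zero-padded to 128: |K'| = 128.
Outer input = (K'⊕opad) ∥ H(inner) → 128 + 48 = 176 bytes.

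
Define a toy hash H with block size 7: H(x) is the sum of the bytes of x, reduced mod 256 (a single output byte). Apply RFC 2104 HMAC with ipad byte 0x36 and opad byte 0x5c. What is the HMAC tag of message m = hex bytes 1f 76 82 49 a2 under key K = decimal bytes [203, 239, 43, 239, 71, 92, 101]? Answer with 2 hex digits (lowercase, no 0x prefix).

Key decimal bytes [203, 239, 43, 239, 71, 92, 101] = cb ef 2b ef 47 5c 65 is exactly B = 7 bytes: K' = cb ef 2b ef 47 5c 65.
K' ⊕ ipad = fd d9 1d d9 71 6a 53.  K' ⊕ opad = 97 b3 77 b3 1b 00 39.
Inner input = (K'⊕ipad) ∥ m = fd d9 1d d9 71 6a 53 ∥ 1f 76 82 49 a2.
Inner hash: sum = 253+217+29+217+113+106+83+31+118+130+73+162 = 1532; mod 256 = 252 → fc.
Outer input = (K'⊕opad) ∥ inner = 97 b3 77 b3 1b 00 39 ∥ fc.
Outer hash (tag): sum = 151+179+119+179+27+0+57+252 = 964; mod 256 = 196 → c4.

c4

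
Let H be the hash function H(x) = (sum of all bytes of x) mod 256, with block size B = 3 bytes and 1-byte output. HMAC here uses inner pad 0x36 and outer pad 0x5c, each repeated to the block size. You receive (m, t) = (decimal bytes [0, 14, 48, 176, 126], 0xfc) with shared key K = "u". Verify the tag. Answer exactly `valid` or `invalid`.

valid

Key "u" = 75 is 1 byte ≤ B = 3; zero-pad to 3 bytes: K' = 75 00 00.
K' ⊕ ipad = 43 36 36; K' ⊕ opad = 29 5c 5c.
Inner hash: sum = 67+54+54+0+14+48+176+126 = 539; mod 256 = 27 → 1b.
Outer hash (recomputed tag): sum = 41+92+92+27 = 252 → fc.
Recomputed tag = fc; claimed = fc → match.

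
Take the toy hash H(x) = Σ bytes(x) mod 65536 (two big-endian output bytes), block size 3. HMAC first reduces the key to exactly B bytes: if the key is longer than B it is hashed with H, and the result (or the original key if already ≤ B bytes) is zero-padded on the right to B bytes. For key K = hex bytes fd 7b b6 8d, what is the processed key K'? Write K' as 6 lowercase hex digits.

02bb00

|K| = 4 > B = 3, so first hash the key.
H(K): sum = 253+123+182+141 = 699 → 02 bb.
Zero-pad H(K) = 02 bb to 3 bytes: K' = 02 bb 00.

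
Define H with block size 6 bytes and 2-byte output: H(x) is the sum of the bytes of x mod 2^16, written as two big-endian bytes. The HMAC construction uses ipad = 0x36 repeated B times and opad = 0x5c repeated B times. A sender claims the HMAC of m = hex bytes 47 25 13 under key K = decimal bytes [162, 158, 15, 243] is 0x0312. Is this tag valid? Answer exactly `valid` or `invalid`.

invalid

Key decimal bytes [162, 158, 15, 243] = a2 9e 0f f3 is 4 bytes ≤ B = 6; zero-pad to 6 bytes: K' = a2 9e 0f f3 00 00.
K' ⊕ ipad = 94 a8 39 c5 36 36; K' ⊕ opad = fe c2 53 af 5c 5c.
Inner hash: sum = 148+168+57+197+54+54+71+37+19 = 805 → 03 25.
Outer hash (recomputed tag): sum = 254+194+83+175+92+92+3+37 = 930 → 03 a2.
Recomputed tag = 03a2; claimed = 0312 → mismatch.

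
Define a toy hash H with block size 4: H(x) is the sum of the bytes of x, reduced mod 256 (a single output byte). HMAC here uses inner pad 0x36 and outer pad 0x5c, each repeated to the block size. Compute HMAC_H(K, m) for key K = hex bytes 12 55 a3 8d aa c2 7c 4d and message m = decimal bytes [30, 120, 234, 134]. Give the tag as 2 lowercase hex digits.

46

Key hex bytes 12 55 a3 8d aa c2 7c 4d is 8 bytes > B = 4, so hash it first: H(key) = cc, then zero-pad to 4 bytes: K' = cc 00 00 00.
K' ⊕ ipad = fa 36 36 36.  K' ⊕ opad = 90 5c 5c 5c.
Inner input = (K'⊕ipad) ∥ m = fa 36 36 36 ∥ 1e 78 ea 86.
Inner hash: sum = 250+54+54+54+30+120+234+134 = 930; mod 256 = 162 → a2.
Outer input = (K'⊕opad) ∥ inner = 90 5c 5c 5c ∥ a2.
Outer hash (tag): sum = 144+92+92+92+162 = 582; mod 256 = 70 → 46.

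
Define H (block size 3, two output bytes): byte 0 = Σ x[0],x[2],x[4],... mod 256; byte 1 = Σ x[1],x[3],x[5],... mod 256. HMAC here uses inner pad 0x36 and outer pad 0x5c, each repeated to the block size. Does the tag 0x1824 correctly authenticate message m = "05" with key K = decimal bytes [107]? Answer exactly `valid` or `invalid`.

invalid

Key decimal bytes [107] = 6b is 1 byte ≤ B = 3; zero-pad to 3 bytes: K' = 6b 00 00.
K' ⊕ ipad = 5d 36 36; K' ⊕ opad = 37 5c 5c.
Inner hash: even-index sum = 200 mod 256 = 200; odd-index sum = 102 mod 256 = 102 → c8 66.
Outer hash (recomputed tag): even-index sum = 249 mod 256 = 249; odd-index sum = 292 mod 256 = 36 → f9 24.
Recomputed tag = f924; claimed = 1824 → mismatch.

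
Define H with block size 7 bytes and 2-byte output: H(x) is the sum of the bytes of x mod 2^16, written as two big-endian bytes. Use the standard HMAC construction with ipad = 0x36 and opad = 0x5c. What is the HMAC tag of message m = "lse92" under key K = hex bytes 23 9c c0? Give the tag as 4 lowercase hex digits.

038b

Key hex bytes 23 9c c0 is 3 bytes ≤ B = 7; zero-pad to 7 bytes: K' = 23 9c c0 00 00 00 00.
K' ⊕ ipad = 15 aa f6 36 36 36 36.  K' ⊕ opad = 7f c0 9c 5c 5c 5c 5c.
Inner input = (K'⊕ipad) ∥ m = 15 aa f6 36 36 36 36 ∥ 6c 73 65 39 32.
Inner hash: sum = 21+170+246+54+54+54+54+108+115+101+57+50 = 1084 → 04 3c.
Outer input = (K'⊕opad) ∥ inner = 7f c0 9c 5c 5c 5c 5c ∥ 04 3c.
Outer hash (tag): sum = 127+192+156+92+92+92+92+4+60 = 907 → 03 8b.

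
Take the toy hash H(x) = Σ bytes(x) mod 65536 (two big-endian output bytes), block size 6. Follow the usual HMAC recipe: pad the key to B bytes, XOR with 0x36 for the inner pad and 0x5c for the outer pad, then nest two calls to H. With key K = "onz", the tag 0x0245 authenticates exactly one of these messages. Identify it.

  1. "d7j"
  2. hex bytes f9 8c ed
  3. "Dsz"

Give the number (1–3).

Key "onz" = 6f 6e 7a is 3 bytes ≤ B = 6; zero-pad to 6 bytes: K' = 6f 6e 7a 00 00 00.
K' ⊕ ipad = 59 58 4c 36 36 36; K' ⊕ opad = 33 32 26 5c 5c 5c.
m1: inner = H(59 58 4c 36 36 36 64 37 6a) = 02 a4; tag = H(33 32 26 5c 5c 5c 02 a4) = 0245 ← matches
m2: inner = H(59 58 4c 36 36 36 f9 8c ed) = 04 11; tag = H(33 32 26 5c 5c 5c 04 11) = 01b4
m3: inner = H(59 58 4c 36 36 36 44 73 7a) = 02 d0; tag = H(33 32 26 5c 5c 5c 02 d0) = 0271

1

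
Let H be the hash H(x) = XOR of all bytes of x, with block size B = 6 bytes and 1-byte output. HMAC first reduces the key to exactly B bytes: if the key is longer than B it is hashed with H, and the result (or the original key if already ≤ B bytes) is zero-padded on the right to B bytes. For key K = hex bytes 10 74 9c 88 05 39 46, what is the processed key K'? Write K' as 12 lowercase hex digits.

|K| = 7 > B = 6, so first hash the key.
H(K): XOR 10⊕74⊕9c⊕88⊕05⊕39⊕46 = 0a.
Zero-pad H(K) = 0a to 6 bytes: K' = 0a 00 00 00 00 00.

0a0000000000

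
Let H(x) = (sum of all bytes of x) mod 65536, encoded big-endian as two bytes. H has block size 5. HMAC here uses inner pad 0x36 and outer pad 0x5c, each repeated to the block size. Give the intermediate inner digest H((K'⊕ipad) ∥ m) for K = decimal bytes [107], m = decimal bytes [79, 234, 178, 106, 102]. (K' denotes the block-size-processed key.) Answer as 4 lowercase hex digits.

Key decimal bytes [107] = 6b is 1 byte ≤ B = 5; zero-pad to 5 bytes: K' = 6b 00 00 00 00.
K' ⊕ ipad = 5d 36 36 36 36.
Inner input = 5d 36 36 36 36 ∥ 4f ea b2 6a 66.
Inner hash: sum = 93+54+54+54+54+79+234+178+106+102 = 1008 → 03 f0.

03f0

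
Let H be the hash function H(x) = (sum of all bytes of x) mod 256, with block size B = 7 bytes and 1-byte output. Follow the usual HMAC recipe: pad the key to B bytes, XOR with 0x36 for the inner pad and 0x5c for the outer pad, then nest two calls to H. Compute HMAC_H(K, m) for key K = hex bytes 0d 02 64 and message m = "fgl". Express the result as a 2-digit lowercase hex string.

29

Key hex bytes 0d 02 64 is 3 bytes ≤ B = 7; zero-pad to 7 bytes: K' = 0d 02 64 00 00 00 00.
K' ⊕ ipad = 3b 34 52 36 36 36 36.  K' ⊕ opad = 51 5e 38 5c 5c 5c 5c.
Inner input = (K'⊕ipad) ∥ m = 3b 34 52 36 36 36 36 ∥ 66 67 6c.
Inner hash: sum = 59+52+82+54+54+54+54+102+103+108 = 722; mod 256 = 210 → d2.
Outer input = (K'⊕opad) ∥ inner = 51 5e 38 5c 5c 5c 5c ∥ d2.
Outer hash (tag): sum = 81+94+56+92+92+92+92+210 = 809; mod 256 = 41 → 29.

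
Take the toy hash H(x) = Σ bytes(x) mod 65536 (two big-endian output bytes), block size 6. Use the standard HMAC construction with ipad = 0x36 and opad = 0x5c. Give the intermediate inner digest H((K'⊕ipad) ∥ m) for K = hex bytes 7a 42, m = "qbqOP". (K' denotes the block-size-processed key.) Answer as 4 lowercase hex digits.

Key hex bytes 7a 42 is 2 bytes ≤ B = 6; zero-pad to 6 bytes: K' = 7a 42 00 00 00 00.
K' ⊕ ipad = 4c 74 36 36 36 36.
Inner input = 4c 74 36 36 36 36 ∥ 71 62 71 4f 50.
Inner hash: sum = 76+116+54+54+54+54+113+98+113+79+80 = 891 → 03 7b.

037b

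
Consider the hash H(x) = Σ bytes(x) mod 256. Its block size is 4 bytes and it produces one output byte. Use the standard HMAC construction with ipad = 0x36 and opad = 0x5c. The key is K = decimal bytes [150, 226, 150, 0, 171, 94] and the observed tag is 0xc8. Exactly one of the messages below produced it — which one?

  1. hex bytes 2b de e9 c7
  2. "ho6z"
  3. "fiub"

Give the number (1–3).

3

Key decimal bytes [150, 226, 150, 0, 171, 94] = 96 e2 96 00 ab 5e is 6 bytes > B = 4, so hash it first: H(key) = 17, then zero-pad to 4 bytes: K' = 17 00 00 00.
K' ⊕ ipad = 21 36 36 36; K' ⊕ opad = 4b 5c 5c 5c.
m1: inner = H(21 36 36 36 2b de e9 c7) = 7c; tag = H(4b 5c 5c 5c 7c) = db
m2: inner = H(21 36 36 36 68 6f 36 7a) = 4a; tag = H(4b 5c 5c 5c 4a) = a9
m3: inner = H(21 36 36 36 66 69 75 62) = 69; tag = H(4b 5c 5c 5c 69) = c8 ← matches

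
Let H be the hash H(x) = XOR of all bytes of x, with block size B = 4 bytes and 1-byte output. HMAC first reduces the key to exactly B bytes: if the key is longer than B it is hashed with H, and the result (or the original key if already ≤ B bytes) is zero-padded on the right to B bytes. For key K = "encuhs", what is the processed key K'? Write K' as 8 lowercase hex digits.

|K| = 6 > B = 4, so first hash the key.
H(K): XOR 65⊕6e⊕63⊕75⊕68⊕73 = 06.
Zero-pad H(K) = 06 to 4 bytes: K' = 06 00 00 00.

06000000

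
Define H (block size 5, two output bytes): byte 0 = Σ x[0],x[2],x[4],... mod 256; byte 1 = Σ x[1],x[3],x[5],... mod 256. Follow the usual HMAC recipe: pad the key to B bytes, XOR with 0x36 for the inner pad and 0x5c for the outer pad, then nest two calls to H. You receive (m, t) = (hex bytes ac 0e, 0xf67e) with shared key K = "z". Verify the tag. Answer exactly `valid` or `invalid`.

Key "z" = 7a is 1 byte ≤ B = 5; zero-pad to 5 bytes: K' = 7a 00 00 00 00.
K' ⊕ ipad = 4c 36 36 36 36; K' ⊕ opad = 26 5c 5c 5c 5c.
Inner hash: even-index sum = 198 mod 256 = 198; odd-index sum = 280 mod 256 = 24 → c6 18.
Outer hash (recomputed tag): even-index sum = 246 mod 256 = 246; odd-index sum = 382 mod 256 = 126 → f6 7e.
Recomputed tag = f67e; claimed = f67e → match.

valid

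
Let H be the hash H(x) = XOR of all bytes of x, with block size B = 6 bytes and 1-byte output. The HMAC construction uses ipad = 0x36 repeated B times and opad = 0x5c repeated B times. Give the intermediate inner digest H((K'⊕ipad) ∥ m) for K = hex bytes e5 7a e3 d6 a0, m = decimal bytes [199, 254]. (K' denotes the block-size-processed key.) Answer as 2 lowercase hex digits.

33

Key hex bytes e5 7a e3 d6 a0 is 5 bytes ≤ B = 6; zero-pad to 6 bytes: K' = e5 7a e3 d6 a0 00.
K' ⊕ ipad = d3 4c d5 e0 96 36.
Inner input = d3 4c d5 e0 96 36 ∥ c7 fe.
Inner hash: XOR d3⊕4c⊕d5⊕e0⊕96⊕36⊕c7⊕fe = 33.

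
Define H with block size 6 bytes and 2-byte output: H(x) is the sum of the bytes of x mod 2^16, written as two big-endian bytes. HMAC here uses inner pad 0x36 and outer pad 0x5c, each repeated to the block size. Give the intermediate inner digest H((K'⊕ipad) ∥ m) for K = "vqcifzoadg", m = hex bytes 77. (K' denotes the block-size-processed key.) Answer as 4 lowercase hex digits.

Key "vqcifzoadg" = 76 71 63 69 66 7a 6f 61 64 67 is 10 bytes > B = 6, so hash it first: H(key) = 04 2e, then zero-pad to 6 bytes: K' = 04 2e 00 00 00 00.
K' ⊕ ipad = 32 18 36 36 36 36.
Inner input = 32 18 36 36 36 36 ∥ 77.
Inner hash: sum = 50+24+54+54+54+54+119 = 409 → 01 99.

0199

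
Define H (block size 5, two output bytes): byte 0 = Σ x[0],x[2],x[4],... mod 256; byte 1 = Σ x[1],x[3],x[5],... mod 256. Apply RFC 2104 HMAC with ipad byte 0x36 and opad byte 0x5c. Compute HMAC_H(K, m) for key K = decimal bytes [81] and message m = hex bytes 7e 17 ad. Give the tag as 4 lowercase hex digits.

5ca2

Key decimal bytes [81] = 51 is 1 byte ≤ B = 5; zero-pad to 5 bytes: K' = 51 00 00 00 00.
K' ⊕ ipad = 67 36 36 36 36.  K' ⊕ opad = 0d 5c 5c 5c 5c.
Inner input = (K'⊕ipad) ∥ m = 67 36 36 36 36 ∥ 7e 17 ad.
Inner hash: even-index sum = 234 mod 256 = 234; odd-index sum = 407 mod 256 = 151 → ea 97.
Outer input = (K'⊕opad) ∥ inner = 0d 5c 5c 5c 5c ∥ ea 97.
Outer hash (tag): even-index sum = 348 mod 256 = 92; odd-index sum = 418 mod 256 = 162 → 5c a2.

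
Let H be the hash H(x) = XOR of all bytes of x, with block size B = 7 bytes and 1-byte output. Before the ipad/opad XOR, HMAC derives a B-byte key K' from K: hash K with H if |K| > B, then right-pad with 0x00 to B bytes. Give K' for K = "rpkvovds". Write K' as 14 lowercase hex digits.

11000000000000

|K| = 8 > B = 7, so first hash the key.
H(K): XOR 72⊕70⊕6b⊕76⊕6f⊕76⊕64⊕73 = 11.
Zero-pad H(K) = 11 to 7 bytes: K' = 11 00 00 00 00 00 00.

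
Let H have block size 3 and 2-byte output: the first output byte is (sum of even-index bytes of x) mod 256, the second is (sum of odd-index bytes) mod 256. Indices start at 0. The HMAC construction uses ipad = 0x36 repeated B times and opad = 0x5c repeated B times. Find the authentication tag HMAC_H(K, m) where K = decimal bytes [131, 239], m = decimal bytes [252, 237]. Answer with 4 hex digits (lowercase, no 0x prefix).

Key decimal bytes [131, 239] = 83 ef is 2 bytes ≤ B = 3; zero-pad to 3 bytes: K' = 83 ef 00.
K' ⊕ ipad = b5 d9 36.  K' ⊕ opad = df b3 5c.
Inner input = (K'⊕ipad) ∥ m = b5 d9 36 ∥ fc ed.
Inner hash: even-index sum = 472 mod 256 = 216; odd-index sum = 469 mod 256 = 213 → d8 d5.
Outer input = (K'⊕opad) ∥ inner = df b3 5c ∥ d8 d5.
Outer hash (tag): even-index sum = 528 mod 256 = 16; odd-index sum = 395 mod 256 = 139 → 10 8b.

108b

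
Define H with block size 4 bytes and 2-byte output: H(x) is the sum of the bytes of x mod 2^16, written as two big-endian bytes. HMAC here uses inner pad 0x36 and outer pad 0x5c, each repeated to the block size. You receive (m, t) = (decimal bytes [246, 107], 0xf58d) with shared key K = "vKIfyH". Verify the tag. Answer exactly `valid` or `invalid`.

Key "vKIfyH" = 76 4b 49 66 79 48 is 6 bytes > B = 4, so hash it first: H(key) = 02 31, then zero-pad to 4 bytes: K' = 02 31 00 00.
K' ⊕ ipad = 34 07 36 36; K' ⊕ opad = 5e 6d 5c 5c.
Inner hash: sum = 52+7+54+54+246+107 = 520 → 02 08.
Outer hash (recomputed tag): sum = 94+109+92+92+2+8 = 397 → 01 8d.
Recomputed tag = 018d; claimed = f58d → mismatch.

invalid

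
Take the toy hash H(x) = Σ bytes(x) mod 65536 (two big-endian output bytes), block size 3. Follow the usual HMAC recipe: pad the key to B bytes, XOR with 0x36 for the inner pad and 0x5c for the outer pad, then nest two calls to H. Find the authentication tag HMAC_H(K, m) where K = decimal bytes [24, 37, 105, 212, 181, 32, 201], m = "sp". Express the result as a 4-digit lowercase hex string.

Key decimal bytes [24, 37, 105, 212, 181, 32, 201] = 18 25 69 d4 b5 20 c9 is 7 bytes > B = 3, so hash it first: H(key) = 03 18, then zero-pad to 3 bytes: K' = 03 18 00.
K' ⊕ ipad = 35 2e 36.  K' ⊕ opad = 5f 44 5c.
Inner input = (K'⊕ipad) ∥ m = 35 2e 36 ∥ 73 70.
Inner hash: sum = 53+46+54+115+112 = 380 → 01 7c.
Outer input = (K'⊕opad) ∥ inner = 5f 44 5c ∥ 01 7c.
Outer hash (tag): sum = 95+68+92+1+124 = 380 → 01 7c.

017c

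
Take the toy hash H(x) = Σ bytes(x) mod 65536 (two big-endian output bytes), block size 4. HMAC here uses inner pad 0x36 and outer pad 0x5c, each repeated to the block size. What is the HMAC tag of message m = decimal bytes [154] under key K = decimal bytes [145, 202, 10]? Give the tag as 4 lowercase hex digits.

Key decimal bytes [145, 202, 10] = 91 ca 0a is 3 bytes ≤ B = 4; zero-pad to 4 bytes: K' = 91 ca 0a 00.
K' ⊕ ipad = a7 fc 3c 36.  K' ⊕ opad = cd 96 56 5c.
Inner input = (K'⊕ipad) ∥ m = a7 fc 3c 36 ∥ 9a.
Inner hash: sum = 167+252+60+54+154 = 687 → 02 af.
Outer input = (K'⊕opad) ∥ inner = cd 96 56 5c ∥ 02 af.
Outer hash (tag): sum = 205+150+86+92+2+175 = 710 → 02 c6.

02c6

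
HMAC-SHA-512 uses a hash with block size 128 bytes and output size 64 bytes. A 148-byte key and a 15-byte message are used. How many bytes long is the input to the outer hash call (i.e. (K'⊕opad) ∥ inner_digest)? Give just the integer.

Key is 148 > 128 bytes, so it is hashed to 64 bytes then zero-padded to 128: |K'| = 128.
Outer input = (K'⊕opad) ∥ H(inner) → 128 + 64 = 192 bytes.

192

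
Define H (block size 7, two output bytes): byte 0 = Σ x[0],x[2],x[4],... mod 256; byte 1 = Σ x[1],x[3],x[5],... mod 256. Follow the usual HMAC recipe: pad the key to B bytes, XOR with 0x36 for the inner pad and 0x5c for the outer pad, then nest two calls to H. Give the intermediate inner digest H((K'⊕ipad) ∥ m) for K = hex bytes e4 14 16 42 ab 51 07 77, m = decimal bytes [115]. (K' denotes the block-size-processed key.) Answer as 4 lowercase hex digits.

Key hex bytes e4 14 16 42 ab 51 07 77 is 8 bytes > B = 7, so hash it first: H(key) = ac 1e, then zero-pad to 7 bytes: K' = ac 1e 00 00 00 00 00.
K' ⊕ ipad = 9a 28 36 36 36 36 36.
Inner input = 9a 28 36 36 36 36 36 ∥ 73.
Inner hash: even-index sum = 316 mod 256 = 60; odd-index sum = 263 mod 256 = 7 → 3c 07.

3c07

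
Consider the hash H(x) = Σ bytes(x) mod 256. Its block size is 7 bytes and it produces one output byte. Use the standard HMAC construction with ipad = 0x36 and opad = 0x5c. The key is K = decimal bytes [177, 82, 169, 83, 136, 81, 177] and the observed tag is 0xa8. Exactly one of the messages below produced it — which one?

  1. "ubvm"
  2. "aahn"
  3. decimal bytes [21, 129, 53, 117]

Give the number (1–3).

Key decimal bytes [177, 82, 169, 83, 136, 81, 177] = b1 52 a9 53 88 51 b1 is exactly B = 7 bytes: K' = b1 52 a9 53 88 51 b1.
K' ⊕ ipad = 87 64 9f 65 be 67 87; K' ⊕ opad = ed 0e f5 0f d4 0d ed.
m1: inner = H(87 64 9f 65 be 67 87 75 62 76 6d) = 55; tag = H(ed 0e f5 0f d4 0d ed 55) = 22
m2: inner = H(87 64 9f 65 be 67 87 61 61 68 6e) = 33; tag = H(ed 0e f5 0f d4 0d ed 33) = 00
m3: inner = H(87 64 9f 65 be 67 87 15 81 35 75) = db; tag = H(ed 0e f5 0f d4 0d ed db) = a8 ← matches

3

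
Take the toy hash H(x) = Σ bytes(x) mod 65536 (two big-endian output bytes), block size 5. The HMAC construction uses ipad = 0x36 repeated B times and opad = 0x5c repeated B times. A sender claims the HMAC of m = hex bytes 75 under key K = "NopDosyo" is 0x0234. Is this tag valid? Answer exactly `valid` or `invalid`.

Key "NopDosyo" = 4e 6f 70 44 6f 73 79 6f is 8 bytes > B = 5, so hash it first: H(key) = 03 3b, then zero-pad to 5 bytes: K' = 03 3b 00 00 00.
K' ⊕ ipad = 35 0d 36 36 36; K' ⊕ opad = 5f 67 5c 5c 5c.
Inner hash: sum = 53+13+54+54+54+117 = 345 → 01 59.
Outer hash (recomputed tag): sum = 95+103+92+92+92+1+89 = 564 → 02 34.
Recomputed tag = 0234; claimed = 0234 → match.

valid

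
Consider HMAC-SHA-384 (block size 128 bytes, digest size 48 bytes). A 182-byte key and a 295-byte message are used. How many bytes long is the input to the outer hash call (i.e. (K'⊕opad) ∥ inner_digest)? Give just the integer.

176

Key is 182 > 128 bytes, so it is hashed to 48 bytes then zero-padded to 128: |K'| = 128.
Outer input = (K'⊕opad) ∥ H(inner) → 128 + 48 = 176 bytes.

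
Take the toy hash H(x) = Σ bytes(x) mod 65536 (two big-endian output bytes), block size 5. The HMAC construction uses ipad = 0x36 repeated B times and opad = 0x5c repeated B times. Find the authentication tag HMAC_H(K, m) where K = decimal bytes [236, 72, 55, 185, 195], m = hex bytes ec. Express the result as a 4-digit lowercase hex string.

Key decimal bytes [236, 72, 55, 185, 195] = ec 48 37 b9 c3 is exactly B = 5 bytes: K' = ec 48 37 b9 c3.
K' ⊕ ipad = da 7e 01 8f f5.  K' ⊕ opad = b0 14 6b e5 9f.
Inner input = (K'⊕ipad) ∥ m = da 7e 01 8f f5 ∥ ec.
Inner hash: sum = 218+126+1+143+245+236 = 969 → 03 c9.
Outer input = (K'⊕opad) ∥ inner = b0 14 6b e5 9f ∥ 03 c9.
Outer hash (tag): sum = 176+20+107+229+159+3+201 = 895 → 03 7f.

037f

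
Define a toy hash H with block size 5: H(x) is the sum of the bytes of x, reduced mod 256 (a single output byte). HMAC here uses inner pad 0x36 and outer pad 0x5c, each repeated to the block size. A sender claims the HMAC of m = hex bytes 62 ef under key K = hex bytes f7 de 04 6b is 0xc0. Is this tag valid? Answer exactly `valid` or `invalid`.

invalid

Key hex bytes f7 de 04 6b is 4 bytes ≤ B = 5; zero-pad to 5 bytes: K' = f7 de 04 6b 00.
K' ⊕ ipad = c1 e8 32 5d 36; K' ⊕ opad = ab 82 58 37 5c.
Inner hash: sum = 193+232+50+93+54+98+239 = 959; mod 256 = 191 → bf.
Outer hash (recomputed tag): sum = 171+130+88+55+92+191 = 727; mod 256 = 215 → d7.
Recomputed tag = d7; claimed = c0 → mismatch.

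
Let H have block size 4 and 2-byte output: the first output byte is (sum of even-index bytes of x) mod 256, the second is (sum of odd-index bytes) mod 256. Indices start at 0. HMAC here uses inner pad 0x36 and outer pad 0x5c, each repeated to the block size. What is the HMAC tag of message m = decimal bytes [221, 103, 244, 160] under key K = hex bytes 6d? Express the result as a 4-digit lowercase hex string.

ef2b

Key hex bytes 6d is 1 byte ≤ B = 4; zero-pad to 4 bytes: K' = 6d 00 00 00.
K' ⊕ ipad = 5b 36 36 36.  K' ⊕ opad = 31 5c 5c 5c.
Inner input = (K'⊕ipad) ∥ m = 5b 36 36 36 ∥ dd 67 f4 a0.
Inner hash: even-index sum = 610 mod 256 = 98; odd-index sum = 371 mod 256 = 115 → 62 73.
Outer input = (K'⊕opad) ∥ inner = 31 5c 5c 5c ∥ 62 73.
Outer hash (tag): even-index sum = 239 mod 256 = 239; odd-index sum = 299 mod 256 = 43 → ef 2b.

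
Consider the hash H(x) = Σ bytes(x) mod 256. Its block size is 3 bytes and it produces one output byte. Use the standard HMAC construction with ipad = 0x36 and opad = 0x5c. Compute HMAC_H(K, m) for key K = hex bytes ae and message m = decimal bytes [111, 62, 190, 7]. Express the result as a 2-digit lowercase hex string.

Key hex bytes ae is 1 byte ≤ B = 3; zero-pad to 3 bytes: K' = ae 00 00.
K' ⊕ ipad = 98 36 36.  K' ⊕ opad = f2 5c 5c.
Inner input = (K'⊕ipad) ∥ m = 98 36 36 ∥ 6f 3e be 07.
Inner hash: sum = 152+54+54+111+62+190+7 = 630; mod 256 = 118 → 76.
Outer input = (K'⊕opad) ∥ inner = f2 5c 5c ∥ 76.
Outer hash (tag): sum = 242+92+92+118 = 544; mod 256 = 32 → 20.

20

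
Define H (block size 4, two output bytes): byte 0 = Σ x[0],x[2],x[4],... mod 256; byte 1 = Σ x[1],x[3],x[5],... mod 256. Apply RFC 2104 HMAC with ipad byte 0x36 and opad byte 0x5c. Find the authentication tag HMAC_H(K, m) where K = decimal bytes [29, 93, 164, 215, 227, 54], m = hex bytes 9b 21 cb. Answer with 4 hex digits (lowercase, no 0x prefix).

8245

Key decimal bytes [29, 93, 164, 215, 227, 54] = 1d 5d a4 d7 e3 36 is 6 bytes > B = 4, so hash it first: H(key) = a4 6a, then zero-pad to 4 bytes: K' = a4 6a 00 00.
K' ⊕ ipad = 92 5c 36 36.  K' ⊕ opad = f8 36 5c 5c.
Inner input = (K'⊕ipad) ∥ m = 92 5c 36 36 ∥ 9b 21 cb.
Inner hash: even-index sum = 558 mod 256 = 46; odd-index sum = 179 mod 256 = 179 → 2e b3.
Outer input = (K'⊕opad) ∥ inner = f8 36 5c 5c ∥ 2e b3.
Outer hash (tag): even-index sum = 386 mod 256 = 130; odd-index sum = 325 mod 256 = 69 → 82 45.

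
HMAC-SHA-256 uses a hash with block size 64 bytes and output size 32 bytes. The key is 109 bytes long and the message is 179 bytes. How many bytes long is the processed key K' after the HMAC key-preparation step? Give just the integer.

64

Key is 109 > 64 bytes, so it is hashed to 32 bytes then zero-padded to 64: |K'| = 64.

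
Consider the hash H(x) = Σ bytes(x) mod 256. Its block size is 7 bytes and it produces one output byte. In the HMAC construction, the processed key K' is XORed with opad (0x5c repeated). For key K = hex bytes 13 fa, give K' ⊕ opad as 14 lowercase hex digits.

Key hex bytes 13 fa is 2 bytes ≤ B = 7; zero-pad to 7 bytes: K' = 13 fa 00 00 00 00 00.
XOR each byte with 0x5c: 13⊕5c=4f, fa⊕5c=a6, 00⊕5c=5c, 00⊕5c=5c, 00⊕5c=5c, 00⊕5c=5c, 00⊕5c=5c.

4fa65c5c5c5c5c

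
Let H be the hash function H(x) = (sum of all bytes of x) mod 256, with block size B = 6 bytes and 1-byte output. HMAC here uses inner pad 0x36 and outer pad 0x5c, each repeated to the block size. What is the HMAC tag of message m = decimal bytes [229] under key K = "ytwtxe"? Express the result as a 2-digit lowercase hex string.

97

Key "ytwtxe" = 79 74 77 74 78 65 is exactly B = 6 bytes: K' = 79 74 77 74 78 65.
K' ⊕ ipad = 4f 42 41 42 4e 53.  K' ⊕ opad = 25 28 2b 28 24 39.
Inner input = (K'⊕ipad) ∥ m = 4f 42 41 42 4e 53 ∥ e5.
Inner hash: sum = 79+66+65+66+78+83+229 = 666; mod 256 = 154 → 9a.
Outer input = (K'⊕opad) ∥ inner = 25 28 2b 28 24 39 ∥ 9a.
Outer hash (tag): sum = 37+40+43+40+36+57+154 = 407; mod 256 = 151 → 97.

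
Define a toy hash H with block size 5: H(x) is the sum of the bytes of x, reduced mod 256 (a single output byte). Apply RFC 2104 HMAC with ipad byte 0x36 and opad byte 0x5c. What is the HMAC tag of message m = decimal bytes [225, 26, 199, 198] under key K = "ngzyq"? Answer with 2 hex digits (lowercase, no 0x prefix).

f8

Key "ngzyq" = 6e 67 7a 79 71 is exactly B = 5 bytes: K' = 6e 67 7a 79 71.
K' ⊕ ipad = 58 51 4c 4f 47.  K' ⊕ opad = 32 3b 26 25 2d.
Inner input = (K'⊕ipad) ∥ m = 58 51 4c 4f 47 ∥ e1 1a c7 c6.
Inner hash: sum = 88+81+76+79+71+225+26+199+198 = 1043; mod 256 = 19 → 13.
Outer input = (K'⊕opad) ∥ inner = 32 3b 26 25 2d ∥ 13.
Outer hash (tag): sum = 50+59+38+37+45+19 = 248 → f8.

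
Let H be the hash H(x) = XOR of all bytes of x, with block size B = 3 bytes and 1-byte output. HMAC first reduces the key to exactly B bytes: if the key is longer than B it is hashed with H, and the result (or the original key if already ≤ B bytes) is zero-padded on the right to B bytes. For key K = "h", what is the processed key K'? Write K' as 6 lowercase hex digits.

680000

Key "h" = 68 is 1 byte ≤ B = 3; zero-pad to 3 bytes: K' = 68 00 00.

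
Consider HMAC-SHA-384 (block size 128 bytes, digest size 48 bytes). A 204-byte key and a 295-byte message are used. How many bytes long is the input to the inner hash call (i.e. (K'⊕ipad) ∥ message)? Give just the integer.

Key is 204 > 128 bytes, so it is hashed to 48 bytes then zero-padded to 128: |K'| = 128.
Inner input = (K'⊕ipad) ∥ m → 128 + 295 = 423 bytes.

423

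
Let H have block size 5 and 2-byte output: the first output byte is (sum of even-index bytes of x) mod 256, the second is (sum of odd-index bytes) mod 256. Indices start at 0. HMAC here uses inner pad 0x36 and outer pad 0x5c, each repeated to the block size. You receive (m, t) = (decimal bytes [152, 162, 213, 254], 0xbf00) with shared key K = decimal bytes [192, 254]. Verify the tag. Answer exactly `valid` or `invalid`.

Key decimal bytes [192, 254] = c0 fe is 2 bytes ≤ B = 5; zero-pad to 5 bytes: K' = c0 fe 00 00 00.
K' ⊕ ipad = f6 c8 36 36 36; K' ⊕ opad = 9c a2 5c 5c 5c.
Inner hash: even-index sum = 770 mod 256 = 2; odd-index sum = 619 mod 256 = 107 → 02 6b.
Outer hash (recomputed tag): even-index sum = 447 mod 256 = 191; odd-index sum = 256 mod 256 = 0 → bf 00.
Recomputed tag = bf00; claimed = bf00 → match.

valid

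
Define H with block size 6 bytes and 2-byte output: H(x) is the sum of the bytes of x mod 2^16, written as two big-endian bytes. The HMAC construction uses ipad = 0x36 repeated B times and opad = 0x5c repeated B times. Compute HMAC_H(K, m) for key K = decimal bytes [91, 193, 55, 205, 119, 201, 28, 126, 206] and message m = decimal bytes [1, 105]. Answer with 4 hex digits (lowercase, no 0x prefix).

Key decimal bytes [91, 193, 55, 205, 119, 201, 28, 126, 206] = 5b c1 37 cd 77 c9 1c 7e ce is 9 bytes > B = 6, so hash it first: H(key) = 04 c8, then zero-pad to 6 bytes: K' = 04 c8 00 00 00 00.
K' ⊕ ipad = 32 fe 36 36 36 36.  K' ⊕ opad = 58 94 5c 5c 5c 5c.
Inner input = (K'⊕ipad) ∥ m = 32 fe 36 36 36 36 ∥ 01 69.
Inner hash: sum = 50+254+54+54+54+54+1+105 = 626 → 02 72.
Outer input = (K'⊕opad) ∥ inner = 58 94 5c 5c 5c 5c ∥ 02 72.
Outer hash (tag): sum = 88+148+92+92+92+92+2+114 = 720 → 02 d0.

02d0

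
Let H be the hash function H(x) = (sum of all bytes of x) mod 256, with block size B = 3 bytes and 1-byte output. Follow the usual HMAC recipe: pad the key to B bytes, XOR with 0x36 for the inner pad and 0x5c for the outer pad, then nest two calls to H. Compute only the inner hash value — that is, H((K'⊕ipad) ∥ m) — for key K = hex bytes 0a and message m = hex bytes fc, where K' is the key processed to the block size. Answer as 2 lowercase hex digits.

Key hex bytes 0a is 1 byte ≤ B = 3; zero-pad to 3 bytes: K' = 0a 00 00.
K' ⊕ ipad = 3c 36 36.
Inner input = 3c 36 36 ∥ fc.
Inner hash: sum = 60+54+54+252 = 420; mod 256 = 164 → a4.

a4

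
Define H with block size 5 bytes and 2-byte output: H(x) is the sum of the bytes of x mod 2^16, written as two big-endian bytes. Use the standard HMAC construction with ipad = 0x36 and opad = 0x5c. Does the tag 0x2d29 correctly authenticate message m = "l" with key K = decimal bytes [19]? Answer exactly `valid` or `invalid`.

Key decimal bytes [19] = 13 is 1 byte ≤ B = 5; zero-pad to 5 bytes: K' = 13 00 00 00 00.
K' ⊕ ipad = 25 36 36 36 36; K' ⊕ opad = 4f 5c 5c 5c 5c.
Inner hash: sum = 37+54+54+54+54+108 = 361 → 01 69.
Outer hash (recomputed tag): sum = 79+92+92+92+92+1+105 = 553 → 02 29.
Recomputed tag = 0229; claimed = 2d29 → mismatch.

invalid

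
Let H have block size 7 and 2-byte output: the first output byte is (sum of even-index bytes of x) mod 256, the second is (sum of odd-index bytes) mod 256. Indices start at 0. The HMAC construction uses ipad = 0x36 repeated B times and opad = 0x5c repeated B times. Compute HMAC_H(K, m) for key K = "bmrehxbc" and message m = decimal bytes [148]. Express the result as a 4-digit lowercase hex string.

71f3

Key "bmrehxbc" = 62 6d 72 65 68 78 62 63 is 8 bytes > B = 7, so hash it first: H(key) = 9e ad, then zero-pad to 7 bytes: K' = 9e ad 00 00 00 00 00.
K' ⊕ ipad = a8 9b 36 36 36 36 36.  K' ⊕ opad = c2 f1 5c 5c 5c 5c 5c.
Inner input = (K'⊕ipad) ∥ m = a8 9b 36 36 36 36 36 ∥ 94.
Inner hash: even-index sum = 330 mod 256 = 74; odd-index sum = 411 mod 256 = 155 → 4a 9b.
Outer input = (K'⊕opad) ∥ inner = c2 f1 5c 5c 5c 5c 5c ∥ 4a 9b.
Outer hash (tag): even-index sum = 625 mod 256 = 113; odd-index sum = 499 mod 256 = 243 → 71 f3.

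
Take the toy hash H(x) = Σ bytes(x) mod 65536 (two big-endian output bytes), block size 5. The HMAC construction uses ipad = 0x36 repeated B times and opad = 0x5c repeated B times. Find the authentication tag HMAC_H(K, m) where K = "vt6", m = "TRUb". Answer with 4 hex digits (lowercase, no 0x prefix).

Key "vt6" = 76 74 36 is 3 bytes ≤ B = 5; zero-pad to 5 bytes: K' = 76 74 36 00 00.
K' ⊕ ipad = 40 42 00 36 36.  K' ⊕ opad = 2a 28 6a 5c 5c.
Inner input = (K'⊕ipad) ∥ m = 40 42 00 36 36 ∥ 54 52 55 62.
Inner hash: sum = 64+66+0+54+54+84+82+85+98 = 587 → 02 4b.
Outer input = (K'⊕opad) ∥ inner = 2a 28 6a 5c 5c ∥ 02 4b.
Outer hash (tag): sum = 42+40+106+92+92+2+75 = 449 → 01 c1.

01c1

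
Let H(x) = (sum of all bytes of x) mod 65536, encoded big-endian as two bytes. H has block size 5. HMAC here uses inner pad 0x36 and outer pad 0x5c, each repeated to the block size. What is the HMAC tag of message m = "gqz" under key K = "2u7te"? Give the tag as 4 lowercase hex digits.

Key "2u7te" = 32 75 37 74 65 is exactly B = 5 bytes: K' = 32 75 37 74 65.
K' ⊕ ipad = 04 43 01 42 53.  K' ⊕ opad = 6e 29 6b 28 39.
Inner input = (K'⊕ipad) ∥ m = 04 43 01 42 53 ∥ 67 71 7a.
Inner hash: sum = 4+67+1+66+83+103+113+122 = 559 → 02 2f.
Outer input = (K'⊕opad) ∥ inner = 6e 29 6b 28 39 ∥ 02 2f.
Outer hash (tag): sum = 110+41+107+40+57+2+47 = 404 → 01 94.

0194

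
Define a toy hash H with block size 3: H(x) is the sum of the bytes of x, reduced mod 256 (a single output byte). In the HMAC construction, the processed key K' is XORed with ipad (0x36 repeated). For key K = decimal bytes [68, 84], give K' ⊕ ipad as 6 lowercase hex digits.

726236

Key decimal bytes [68, 84] = 44 54 is 2 bytes ≤ B = 3; zero-pad to 3 bytes: K' = 44 54 00.
XOR each byte with 0x36: 44⊕36=72, 54⊕36=62, 00⊕36=36.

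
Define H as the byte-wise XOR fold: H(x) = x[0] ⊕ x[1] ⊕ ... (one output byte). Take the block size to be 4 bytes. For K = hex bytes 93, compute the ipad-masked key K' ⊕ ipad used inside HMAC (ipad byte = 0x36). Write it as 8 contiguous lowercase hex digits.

Key hex bytes 93 is 1 byte ≤ B = 4; zero-pad to 4 bytes: K' = 93 00 00 00.
XOR each byte with 0x36: 93⊕36=a5, 00⊕36=36, 00⊕36=36, 00⊕36=36.

a5363636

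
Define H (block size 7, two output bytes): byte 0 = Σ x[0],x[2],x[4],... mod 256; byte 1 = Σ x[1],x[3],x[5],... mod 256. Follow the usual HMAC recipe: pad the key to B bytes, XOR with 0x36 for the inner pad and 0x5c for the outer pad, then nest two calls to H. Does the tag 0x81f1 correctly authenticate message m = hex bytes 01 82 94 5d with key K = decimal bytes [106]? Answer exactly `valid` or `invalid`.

Key decimal bytes [106] = 6a is 1 byte ≤ B = 7; zero-pad to 7 bytes: K' = 6a 00 00 00 00 00 00.
K' ⊕ ipad = 5c 36 36 36 36 36 36; K' ⊕ opad = 36 5c 5c 5c 5c 5c 5c.
Inner hash: even-index sum = 477 mod 256 = 221; odd-index sum = 311 mod 256 = 55 → dd 37.
Outer hash (recomputed tag): even-index sum = 385 mod 256 = 129; odd-index sum = 497 mod 256 = 241 → 81 f1.
Recomputed tag = 81f1; claimed = 81f1 → match.

valid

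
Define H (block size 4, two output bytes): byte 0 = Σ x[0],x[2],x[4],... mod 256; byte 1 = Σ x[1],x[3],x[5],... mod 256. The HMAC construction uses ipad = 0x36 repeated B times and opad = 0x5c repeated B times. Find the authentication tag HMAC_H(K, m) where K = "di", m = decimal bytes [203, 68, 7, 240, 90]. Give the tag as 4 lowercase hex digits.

Key "di" = 64 69 is 2 bytes ≤ B = 4; zero-pad to 4 bytes: K' = 64 69 00 00.
K' ⊕ ipad = 52 5f 36 36.  K' ⊕ opad = 38 35 5c 5c.
Inner input = (K'⊕ipad) ∥ m = 52 5f 36 36 ∥ cb 44 07 f0 5a.
Inner hash: even-index sum = 436 mod 256 = 180; odd-index sum = 457 mod 256 = 201 → b4 c9.
Outer input = (K'⊕opad) ∥ inner = 38 35 5c 5c ∥ b4 c9.
Outer hash (tag): even-index sum = 328 mod 256 = 72; odd-index sum = 346 mod 256 = 90 → 48 5a.

485a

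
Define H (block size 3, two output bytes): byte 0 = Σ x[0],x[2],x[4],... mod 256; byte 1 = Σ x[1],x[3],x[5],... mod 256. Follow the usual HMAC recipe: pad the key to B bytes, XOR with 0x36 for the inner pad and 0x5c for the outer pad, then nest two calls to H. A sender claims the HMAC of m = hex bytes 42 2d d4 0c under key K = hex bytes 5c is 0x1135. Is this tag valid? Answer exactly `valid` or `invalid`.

Key hex bytes 5c is 1 byte ≤ B = 3; zero-pad to 3 bytes: K' = 5c 00 00.
K' ⊕ ipad = 6a 36 36; K' ⊕ opad = 00 5c 5c.
Inner hash: even-index sum = 217 mod 256 = 217; odd-index sum = 332 mod 256 = 76 → d9 4c.
Outer hash (recomputed tag): even-index sum = 168 mod 256 = 168; odd-index sum = 309 mod 256 = 53 → a8 35.
Recomputed tag = a835; claimed = 1135 → mismatch.

invalid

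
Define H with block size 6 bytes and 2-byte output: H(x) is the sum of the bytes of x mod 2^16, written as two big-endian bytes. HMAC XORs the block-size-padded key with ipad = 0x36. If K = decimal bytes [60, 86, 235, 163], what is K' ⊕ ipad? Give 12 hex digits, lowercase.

Key decimal bytes [60, 86, 235, 163] = 3c 56 eb a3 is 4 bytes ≤ B = 6; zero-pad to 6 bytes: K' = 3c 56 eb a3 00 00.
XOR each byte with 0x36: 3c⊕36=0a, 56⊕36=60, eb⊕36=dd, a3⊕36=95, 00⊕36=36, 00⊕36=36.

0a60dd953636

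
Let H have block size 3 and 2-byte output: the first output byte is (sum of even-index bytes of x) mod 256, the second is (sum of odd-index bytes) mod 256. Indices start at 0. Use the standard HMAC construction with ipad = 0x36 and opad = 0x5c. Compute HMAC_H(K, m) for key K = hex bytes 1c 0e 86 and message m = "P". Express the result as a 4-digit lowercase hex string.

a22c

Key hex bytes 1c 0e 86 is exactly B = 3 bytes: K' = 1c 0e 86.
K' ⊕ ipad = 2a 38 b0.  K' ⊕ opad = 40 52 da.
Inner input = (K'⊕ipad) ∥ m = 2a 38 b0 ∥ 50.
Inner hash: even-index sum = 218 mod 256 = 218; odd-index sum = 136 mod 256 = 136 → da 88.
Outer input = (K'⊕opad) ∥ inner = 40 52 da ∥ da 88.
Outer hash (tag): even-index sum = 418 mod 256 = 162; odd-index sum = 300 mod 256 = 44 → a2 2c.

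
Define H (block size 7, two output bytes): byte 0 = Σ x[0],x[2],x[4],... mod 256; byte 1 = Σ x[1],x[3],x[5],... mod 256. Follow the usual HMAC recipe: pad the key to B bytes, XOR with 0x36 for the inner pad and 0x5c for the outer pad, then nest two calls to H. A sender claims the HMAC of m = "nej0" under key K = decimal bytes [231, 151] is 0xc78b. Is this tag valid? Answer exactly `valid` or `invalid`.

invalid

Key decimal bytes [231, 151] = e7 97 is 2 bytes ≤ B = 7; zero-pad to 7 bytes: K' = e7 97 00 00 00 00 00.
K' ⊕ ipad = d1 a1 36 36 36 36 36; K' ⊕ opad = bb cb 5c 5c 5c 5c 5c.
Inner hash: even-index sum = 520 mod 256 = 8; odd-index sum = 485 mod 256 = 229 → 08 e5.
Outer hash (recomputed tag): even-index sum = 692 mod 256 = 180; odd-index sum = 395 mod 256 = 139 → b4 8b.
Recomputed tag = b48b; claimed = c78b → mismatch.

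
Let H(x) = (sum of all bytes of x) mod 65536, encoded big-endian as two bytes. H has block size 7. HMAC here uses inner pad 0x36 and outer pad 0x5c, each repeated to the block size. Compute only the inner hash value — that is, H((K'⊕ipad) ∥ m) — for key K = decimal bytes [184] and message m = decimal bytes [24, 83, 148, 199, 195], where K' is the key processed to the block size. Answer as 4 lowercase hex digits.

Key decimal bytes [184] = b8 is 1 byte ≤ B = 7; zero-pad to 7 bytes: K' = b8 00 00 00 00 00 00.
K' ⊕ ipad = 8e 36 36 36 36 36 36.
Inner input = 8e 36 36 36 36 36 36 ∥ 18 53 94 c7 c3.
Inner hash: sum = 142+54+54+54+54+54+54+24+83+148+199+195 = 1115 → 04 5b.

045b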